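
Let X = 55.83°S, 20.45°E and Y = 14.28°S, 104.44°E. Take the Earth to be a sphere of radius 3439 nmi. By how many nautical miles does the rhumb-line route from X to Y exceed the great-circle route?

Great circle: cos σ = sin φ₁ sin φ₂ + cos φ₁ cos φ₂ cos Δλ,  σ = 1.3067 rad → d_gc = 4493.6 nmi
Rhumb line: Δψ = +0.9279, q = Δφ/Δψ = 0.7815, d_rh = R√(Δφ²+q²Δλ²) = 4662.9 nmi
Excess = 4662.9 − 4493.6 = 169.3 ≈ 169 nmi

169 nmi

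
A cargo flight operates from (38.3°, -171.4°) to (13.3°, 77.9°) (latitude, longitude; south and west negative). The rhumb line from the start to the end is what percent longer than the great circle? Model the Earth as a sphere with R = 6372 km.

Great circle: σ = 1.6985 rad → d_gc = Rσ = 10823.0 km
Rhumb: Δφ = -0.4363, Δλ = -1.9321, Δψ = -0.4904, q = Δφ/Δψ = 0.8897 → d_rh = R√(Δφ²+q²Δλ²) = 11301.1 km
Excess = (11301.1 − 10823.0) / 10823.0 = 478.1 / 10823.0 = 4.42% ≈ 4.4%

4.4%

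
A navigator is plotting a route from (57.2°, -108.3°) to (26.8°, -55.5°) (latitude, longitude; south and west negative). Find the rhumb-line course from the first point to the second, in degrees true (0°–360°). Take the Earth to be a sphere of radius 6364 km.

Meridional parts: M(φ₁)=+1.2231, M(φ₂)=+0.4858 → ΔM = -0.7373;  Δλ = +0.9215 rad
tan C = Δλ / ΔM = -1.2499 → C = 128.66°

128.7°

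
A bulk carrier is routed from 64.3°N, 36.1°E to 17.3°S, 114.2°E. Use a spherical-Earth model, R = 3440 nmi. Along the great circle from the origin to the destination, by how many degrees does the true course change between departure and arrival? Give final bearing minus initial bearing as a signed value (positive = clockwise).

+46.3°

Initial bearing θ₁ = atan2(sin Δλ cos φ₂, cos φ₁ sin φ₂ − sin φ₁ cos φ₂ cos Δλ) = 108.16°
Final bearing θ₂ = (initial bearing from the destination back to the start) + 180° = 154.43°
Δθ = θ₂ − θ₁ = +46.3°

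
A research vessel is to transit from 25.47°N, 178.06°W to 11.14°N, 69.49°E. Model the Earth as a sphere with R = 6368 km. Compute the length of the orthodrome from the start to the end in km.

Haversine: a = sin²(Δφ/2)+cos φ₁ cos φ₂ sin²(Δλ/2) = 0.62759;  σ = 2·atan2(√a,√(1−a))
σ = 104.784° → d = Rσ = 6368·1.82883 = 11646 km

11646 km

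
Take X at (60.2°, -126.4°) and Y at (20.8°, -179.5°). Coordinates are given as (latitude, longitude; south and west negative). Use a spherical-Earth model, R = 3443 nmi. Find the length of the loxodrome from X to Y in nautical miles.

Rhumb course C = atan2(Δλ, Δψ) with Δψ = ln[tan(π/4+φ₂/2)/tan(π/4+φ₁/2)] = -0.9527, Δλ = -0.9268 → C = 224.21°
d = R·|Δφ| / |cos C| = 3443·0.68766 / 0.71679 = 3303 nmi

3303 nmi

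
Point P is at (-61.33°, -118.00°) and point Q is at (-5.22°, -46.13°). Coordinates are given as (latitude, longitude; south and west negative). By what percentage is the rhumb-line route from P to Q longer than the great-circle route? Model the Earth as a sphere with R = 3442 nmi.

Great circle: σ = 1.3403 rad → d_gc = Rσ = 4613.2 nmi
Rhumb: Δφ = +0.9793, Δλ = +1.2544, Δψ = +1.2731, q = Δφ/Δψ = 0.7692 → d_rh = R√(Δφ²+q²Δλ²) = 4732.0 nmi
Excess = (4732.0 − 4613.2) / 4613.2 = 118.8 / 4613.2 = 2.58% ≈ 2.6%

2.6%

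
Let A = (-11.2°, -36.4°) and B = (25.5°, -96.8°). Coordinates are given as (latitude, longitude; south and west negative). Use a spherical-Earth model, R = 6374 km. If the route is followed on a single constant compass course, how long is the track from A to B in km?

7717 km

Rhumb course C = atan2(Δλ, Δψ) with Δψ = ln[tan(π/4+φ₂/2)/tan(π/4+φ₁/2)] = +0.6573, Δλ = -1.0542 → C = 301.94°
d = R·|Δφ| / |cos C| = 6374·0.64054 / 0.52907 = 7717 km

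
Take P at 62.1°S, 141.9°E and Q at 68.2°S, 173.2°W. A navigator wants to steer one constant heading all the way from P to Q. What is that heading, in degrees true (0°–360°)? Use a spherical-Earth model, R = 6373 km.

108.0°

Δψ = ln[tan(π/4+φ₂/2)/tan(π/4+φ₁/2)] = -0.2546
Δλ = +0.7837 rad (taken the short way round)
course = atan2(Δλ, Δψ) = 108.00°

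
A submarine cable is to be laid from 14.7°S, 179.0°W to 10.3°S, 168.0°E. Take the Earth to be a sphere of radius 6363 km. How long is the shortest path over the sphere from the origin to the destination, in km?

Haversine: a = sin²(Δφ/2)+cos φ₁ cos φ₂ sin²(Δλ/2) = 0.01367;  σ = 2·atan2(√a,√(1−a))
σ = 13.428° → d = Rσ = 6363·0.23437 = 1491 km

1491 km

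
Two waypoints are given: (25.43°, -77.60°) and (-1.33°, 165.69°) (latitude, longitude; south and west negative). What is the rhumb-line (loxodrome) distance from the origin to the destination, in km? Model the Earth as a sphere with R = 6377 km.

Δψ = ln[tan(π/4+φ₂/2)/tan(π/4+φ₁/2)] = -0.4824;  Δφ = -0.4671 rad,  Δλ = -2.0370 rad
q = Δφ/Δψ = 0.9682
d = R·√(Δφ² + q²Δλ²) = 6377·2.02676 = 12925 km

12925 km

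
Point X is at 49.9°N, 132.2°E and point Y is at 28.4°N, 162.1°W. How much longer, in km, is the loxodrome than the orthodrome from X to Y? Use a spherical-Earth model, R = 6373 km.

145 km

Great circle: cos σ = sin φ₁ sin φ₂ + cos φ₁ cos φ₂ cos Δλ,  σ = 0.9311 rad → d_gc = 5933.7 km
Rhumb line: Δψ = -0.4907, q = Δφ/Δψ = 0.7648, d_rh = R√(Δφ²+q²Δλ²) = 6079.0 km
Excess = 6079.0 − 5933.7 = 145.3 ≈ 145 km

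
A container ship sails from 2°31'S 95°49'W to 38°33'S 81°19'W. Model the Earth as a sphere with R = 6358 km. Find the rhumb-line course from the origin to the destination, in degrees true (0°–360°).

Meridional parts: M(φ₁)=-0.0439, M(φ₂)=-0.7302 → ΔM = -0.6863;  Δλ = +0.2531 rad
tan C = Δλ / ΔM = -0.3688 → C = 159.76°

159.8°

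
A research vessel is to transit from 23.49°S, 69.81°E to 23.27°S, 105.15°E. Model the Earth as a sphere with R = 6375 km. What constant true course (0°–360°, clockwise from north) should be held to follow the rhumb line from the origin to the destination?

89.6°

Meridional parts: M(φ₁)=-0.4220, M(φ₂)=-0.4178 → ΔM = +0.0042;  Δλ = +0.6168 rad
tan C = Δλ / ΔM = +147.4469 → C = 89.61°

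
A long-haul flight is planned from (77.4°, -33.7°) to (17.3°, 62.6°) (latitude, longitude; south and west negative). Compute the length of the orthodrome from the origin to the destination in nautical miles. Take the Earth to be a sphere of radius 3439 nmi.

4471 nmi

Haversine: a = sin²(Δφ/2)+cos φ₁ cos φ₂ sin²(Δλ/2) = 0.36632;  σ = 2·atan2(√a,√(1−a))
σ = 74.493° → d = Rσ = 3439·1.30015 = 4471 nmi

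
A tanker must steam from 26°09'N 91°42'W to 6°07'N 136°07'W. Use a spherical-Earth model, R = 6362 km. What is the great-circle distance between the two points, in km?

cos σ = sin φ₁ sin φ₂ + cos φ₁ cos φ₂ cos Δλ
      = sin(26.15°)sin(6.12°) + cos(26.15°)cos(6.12°)cos(-44.42°) = 0.6845
σ = 46.806° → d = Rσ = 6362·0.81692 = 5197 km

5197 km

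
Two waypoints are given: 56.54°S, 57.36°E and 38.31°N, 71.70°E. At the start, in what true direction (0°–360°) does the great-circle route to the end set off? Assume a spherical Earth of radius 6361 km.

11.3°

N = sin Δλ·cos φ₂ = +0.1943;  D = cos φ₁ sin φ₂ − sin φ₁ cos φ₂ cos Δλ = +0.9760
initial course = atan2(N, D) = 11.26°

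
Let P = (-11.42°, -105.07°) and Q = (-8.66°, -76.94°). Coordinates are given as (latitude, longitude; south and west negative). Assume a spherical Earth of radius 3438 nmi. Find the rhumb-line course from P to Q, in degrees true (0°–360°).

Δψ = ln[tan(π/4+φ₂/2)/tan(π/4+φ₁/2)] = +0.0489
Δλ = +0.4910 rad (taken the short way round)
course = atan2(Δλ, Δψ) = 84.31°

84.3°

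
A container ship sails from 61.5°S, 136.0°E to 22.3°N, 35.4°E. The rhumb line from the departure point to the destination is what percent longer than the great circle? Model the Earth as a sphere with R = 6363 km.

Great circle: σ = 1.9984 rad → d_gc = Rσ = 12715.8 km
Rhumb: Δφ = +1.4626, Δλ = -1.7558, Δψ = +1.7700, q = Δφ/Δψ = 0.8263 → d_rh = R√(Δφ²+q²Δλ²) = 13108.7 km
Excess = (13108.7 − 12715.8) / 12715.8 = 392.9 / 12715.8 = 3.09% ≈ 3.1%

3.1%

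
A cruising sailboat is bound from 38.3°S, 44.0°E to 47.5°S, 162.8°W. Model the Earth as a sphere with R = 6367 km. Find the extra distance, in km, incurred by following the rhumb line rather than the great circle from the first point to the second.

Great circle: cos σ = sin φ₁ sin φ₂ + cos φ₁ cos φ₂ cos Δλ,  σ = 1.5871 rad → d_gc = 10105.0 km
Rhumb line: Δψ = -0.2198, q = Δφ/Δψ = 0.7304, d_rh = R√(Δφ²+q²Δλ²) = 12476.4 km
Excess = 12476.4 − 10105.0 = 2371.4 ≈ 2371 km

2371 km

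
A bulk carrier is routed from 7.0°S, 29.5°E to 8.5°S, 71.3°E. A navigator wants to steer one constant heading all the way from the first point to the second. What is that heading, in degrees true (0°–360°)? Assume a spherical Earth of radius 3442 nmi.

Δψ = ln[tan(π/4+φ₂/2)/tan(π/4+φ₁/2)] = -0.0264
Δλ = +0.7295 rad (taken the short way round)
course = atan2(Δλ, Δψ) = 92.07°

92.1°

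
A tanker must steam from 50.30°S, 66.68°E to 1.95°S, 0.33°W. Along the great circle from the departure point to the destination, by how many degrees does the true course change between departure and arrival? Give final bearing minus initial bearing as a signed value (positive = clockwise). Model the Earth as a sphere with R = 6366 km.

+35.4°

At departure: θ₁ = atan2(sin Δλ cos φ₂, cos φ₁ sin φ₂ − sin φ₁ cos φ₂ cos Δλ) = 286.85°
At arrival: θ₂ = atan2(sin Δλ cos φ₁, −cos φ₂ sin φ₁ + sin φ₂ cos φ₁ cos Δλ) = 322.29°
Δθ = θ₂ − θ₁ = +35.4°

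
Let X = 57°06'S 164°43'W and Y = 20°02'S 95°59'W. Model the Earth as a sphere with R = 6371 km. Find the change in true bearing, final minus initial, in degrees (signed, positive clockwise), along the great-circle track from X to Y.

-48.4°

At departure: θ₁ = atan2(sin Δλ cos φ₂, cos φ₁ sin φ₂ − sin φ₁ cos φ₂ cos Δλ) = 83.48°
At arrival: θ₂ = atan2(sin Δλ cos φ₁, −cos φ₂ sin φ₁ + sin φ₂ cos φ₁ cos Δλ) = 35.06°
Δθ = θ₂ − θ₁ = -48.4°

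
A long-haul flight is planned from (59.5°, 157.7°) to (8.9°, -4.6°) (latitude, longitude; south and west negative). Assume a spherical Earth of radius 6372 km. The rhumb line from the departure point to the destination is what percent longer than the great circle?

22.7%

Great circle: σ = 1.9224 rad → d_gc = Rσ = 12249.4 km
Rhumb: Δφ = -0.8831, Δλ = -2.8327, Δψ = -1.1437, q = Δφ/Δψ = 0.7722 → d_rh = R√(Δφ²+q²Δλ²) = 15031.1 km
Excess = (15031.1 − 12249.4) / 12249.4 = 2781.7 / 12249.4 = 22.71% ≈ 22.7%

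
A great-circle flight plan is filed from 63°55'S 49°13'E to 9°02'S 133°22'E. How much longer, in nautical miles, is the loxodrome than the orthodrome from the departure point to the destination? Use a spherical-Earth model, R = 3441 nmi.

Great circle: cos σ = sin φ₁ sin φ₂ + cos φ₁ cos φ₂ cos Δλ,  σ = 1.3844 rad → d_gc = 4763.9 nmi
Rhumb line: Δψ = +1.3043, q = Δφ/Δψ = 0.7344, d_rh = R√(Δφ²+q²Δλ²) = 4963.9 nmi
Excess = 4963.9 − 4763.9 = 200.0 ≈ 200 nmi

200 nmi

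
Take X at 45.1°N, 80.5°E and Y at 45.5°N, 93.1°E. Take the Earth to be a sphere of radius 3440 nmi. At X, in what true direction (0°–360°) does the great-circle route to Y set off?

82.9°

N = sin Δλ·cos φ₂ = +0.1529;  D = cos φ₁ sin φ₂ − sin φ₁ cos φ₂ cos Δλ = +0.0189
initial course = atan2(N, D) = 82.94°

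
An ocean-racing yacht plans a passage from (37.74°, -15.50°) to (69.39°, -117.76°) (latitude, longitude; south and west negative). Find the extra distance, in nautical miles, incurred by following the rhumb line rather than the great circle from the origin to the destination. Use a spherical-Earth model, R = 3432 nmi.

Great circle: cos σ = sin φ₁ sin φ₂ + cos φ₁ cos φ₂ cos Δλ,  σ = 1.0312 rad → d_gc = 3539.1 nmi
Rhumb line: Δψ = +0.9925, q = Δφ/Δψ = 0.5566, d_rh = R√(Δφ²+q²Δλ²) = 3900.9 nmi
Excess = 3900.9 − 3539.1 = 361.8 ≈ 362 nmi

362 nmi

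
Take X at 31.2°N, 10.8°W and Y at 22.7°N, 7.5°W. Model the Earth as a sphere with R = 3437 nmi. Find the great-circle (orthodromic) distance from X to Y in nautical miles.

cos σ = sin φ₁ sin φ₂ + cos φ₁ cos φ₂ cos Δλ
      = sin(31.20°)sin(22.70°) + cos(31.20°)cos(22.70°)cos(3.30°) = 0.9877
σ = 8.993° → d = Rσ = 3437·0.15696 = 539 nmi

539 nmi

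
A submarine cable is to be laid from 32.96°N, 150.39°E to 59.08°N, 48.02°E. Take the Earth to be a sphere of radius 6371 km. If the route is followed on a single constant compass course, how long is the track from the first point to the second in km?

Δψ = ln[tan(π/4+φ₂/2)/tan(π/4+φ₁/2)] = +0.6754;  Δφ = +0.4559 rad,  Δλ = -1.7867 rad
q = Δφ/Δψ = 0.6750
d = R·√(Δφ² + q²Δλ²) = 6371·1.28929 = 8214 km

8214 km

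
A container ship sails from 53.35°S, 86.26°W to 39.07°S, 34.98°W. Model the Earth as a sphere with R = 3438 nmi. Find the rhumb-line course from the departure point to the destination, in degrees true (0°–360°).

67.9°

Δψ = ln[tan(π/4+φ₂/2)/tan(π/4+φ₁/2)] = +0.3632
Δλ = +0.8950 rad (taken the short way round)
course = atan2(Δλ, Δψ) = 67.91°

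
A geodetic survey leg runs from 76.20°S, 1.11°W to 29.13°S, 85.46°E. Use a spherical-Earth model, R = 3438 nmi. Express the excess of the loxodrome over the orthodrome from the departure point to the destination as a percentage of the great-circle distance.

6.8%

Great circle: σ = 1.0642 rad → d_gc = Rσ = 3658.7 nmi
Rhumb: Δφ = +0.8215, Δλ = +1.5109, Δψ = +1.5800, q = Δφ/Δψ = 0.5200 → d_rh = R√(Δφ²+q²Δλ²) = 3908.0 nmi
Excess = (3908.0 − 3658.7) / 3658.7 = 249.3 / 3658.7 = 6.81% ≈ 6.8%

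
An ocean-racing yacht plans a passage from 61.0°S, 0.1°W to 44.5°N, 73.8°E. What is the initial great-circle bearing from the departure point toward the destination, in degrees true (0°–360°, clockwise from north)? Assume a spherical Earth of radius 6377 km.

θ = atan2( sin Δλ·cos φ₂ ,  cos φ₁ sin φ₂ − sin φ₁ cos φ₂ cos Δλ )
  = atan2(+0.6853, +0.5128) = 53.19°

53.2°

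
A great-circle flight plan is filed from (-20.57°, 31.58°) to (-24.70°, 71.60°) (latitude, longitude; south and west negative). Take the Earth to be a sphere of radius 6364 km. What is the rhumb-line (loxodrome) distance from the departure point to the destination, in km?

Rhumb course C = atan2(Δλ, Δψ) with Δψ = ln[tan(π/4+φ₂/2)/tan(π/4+φ₁/2)] = -0.0781, Δλ = +0.6985 → C = 96.38°
d = R·|Δφ| / |cos C| = 6364·0.07208 / 0.11115 = 4127 km

4127 km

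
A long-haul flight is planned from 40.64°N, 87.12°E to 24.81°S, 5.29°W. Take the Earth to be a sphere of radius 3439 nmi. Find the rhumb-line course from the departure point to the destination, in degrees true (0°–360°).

Meridional parts: M(φ₁)=+0.7776, M(φ₂)=-0.4472 → ΔM = -1.2248;  Δλ = -1.6129 rad
tan C = Δλ / ΔM = +1.3169 → C = 232.79°

232.8°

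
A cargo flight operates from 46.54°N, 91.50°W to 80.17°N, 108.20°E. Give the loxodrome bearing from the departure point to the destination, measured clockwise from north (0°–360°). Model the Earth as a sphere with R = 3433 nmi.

Δψ = ln[tan(π/4+φ₂/2)/tan(π/4+φ₁/2)] = +1.5336
Δλ = -2.7978 rad (taken the short way round)
course = atan2(Δλ, Δψ) = 298.73°

298.7°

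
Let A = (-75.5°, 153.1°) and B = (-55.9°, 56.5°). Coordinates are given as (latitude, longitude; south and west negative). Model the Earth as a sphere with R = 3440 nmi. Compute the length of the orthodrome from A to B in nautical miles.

2295 nmi

Haversine: a = sin²(Δφ/2)+cos φ₁ cos φ₂ sin²(Δλ/2) = 0.10722;  σ = 2·atan2(√a,√(1−a))
σ = 38.228° → d = Rσ = 3440·0.66721 = 2295 nmi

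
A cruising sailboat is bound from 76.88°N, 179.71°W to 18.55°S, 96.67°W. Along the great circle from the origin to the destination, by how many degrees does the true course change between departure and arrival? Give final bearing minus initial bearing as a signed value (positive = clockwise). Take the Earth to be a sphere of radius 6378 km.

+65.3°

At departure: θ₁ = atan2(sin Δλ cos φ₂, cos φ₁ sin φ₂ − sin φ₁ cos φ₂ cos Δλ) = 101.07°
At arrival: θ₂ = atan2(sin Δλ cos φ₁, −cos φ₂ sin φ₁ + sin φ₂ cos φ₁ cos Δλ) = 166.41°
Δθ = θ₂ − θ₁ = +65.3°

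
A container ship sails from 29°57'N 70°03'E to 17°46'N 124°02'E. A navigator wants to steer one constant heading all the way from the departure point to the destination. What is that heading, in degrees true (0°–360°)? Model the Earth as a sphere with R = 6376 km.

103.9°

Δψ = ln[tan(π/4+φ₂/2)/tan(π/4+φ₁/2)] = -0.2331
Δλ = +0.9422 rad (taken the short way round)
course = atan2(Δλ, Δψ) = 103.90°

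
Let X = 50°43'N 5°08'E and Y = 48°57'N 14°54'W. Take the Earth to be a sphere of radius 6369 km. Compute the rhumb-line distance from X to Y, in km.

Rhumb course C = atan2(Δλ, Δψ) with Δψ = ln[tan(π/4+φ₂/2)/tan(π/4+φ₁/2)] = -0.0478, Δλ = -0.3496 → C = 262.21°
d = R·|Δφ| / |cos C| = 6369·0.03083 / 0.13548 = 1450 km

1450 km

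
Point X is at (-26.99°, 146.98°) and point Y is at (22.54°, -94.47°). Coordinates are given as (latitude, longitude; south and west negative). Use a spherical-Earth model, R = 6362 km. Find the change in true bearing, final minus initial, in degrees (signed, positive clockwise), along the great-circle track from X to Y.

-8.2°

At departure: θ₁ = atan2(sin Δλ cos φ₂, cos φ₁ sin φ₂ − sin φ₁ cos φ₂ cos Δλ) = 80.12°
At arrival: θ₂ = atan2(sin Δλ cos φ₁, −cos φ₂ sin φ₁ + sin φ₂ cos φ₁ cos Δλ) = 71.89°
Δθ = θ₂ − θ₁ = -8.2°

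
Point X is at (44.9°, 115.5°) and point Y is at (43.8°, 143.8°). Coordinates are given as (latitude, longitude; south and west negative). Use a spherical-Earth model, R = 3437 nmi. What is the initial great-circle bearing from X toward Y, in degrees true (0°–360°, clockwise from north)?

θ = atan2( sin Δλ·cos φ₂ ,  cos φ₁ sin φ₂ − sin φ₁ cos φ₂ cos Δλ )
  = atan2(+0.3422, +0.0417) = 83.05°

83.1°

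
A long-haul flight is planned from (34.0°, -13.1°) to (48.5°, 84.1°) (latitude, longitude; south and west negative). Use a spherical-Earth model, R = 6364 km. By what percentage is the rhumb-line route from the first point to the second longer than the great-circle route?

6.5%

Great circle: σ = 1.2133 rad → d_gc = Rσ = 7721.2 km
Rhumb: Δφ = +0.2531, Δλ = +1.6965, Δψ = +0.3389, q = Δφ/Δψ = 0.7467 → d_rh = R√(Δφ²+q²Δλ²) = 8221.1 km
Excess = (8221.1 − 7721.2) / 7721.2 = 499.9 / 7721.2 = 6.47% ≈ 6.5%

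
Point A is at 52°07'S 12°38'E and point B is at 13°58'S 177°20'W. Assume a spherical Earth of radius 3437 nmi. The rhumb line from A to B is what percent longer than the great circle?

Great circle: σ = 1.9784 rad → d_gc = Rσ = 6799.8 nmi
Rhumb: Δφ = +0.6658, Δλ = +2.9676, Δψ = +0.8233, q = Δφ/Δψ = 0.8088 → d_rh = R√(Δφ²+q²Δλ²) = 8561.0 nmi
Excess = (8561.0 − 6799.8) / 6799.8 = 1761.2 / 6799.8 = 25.90% ≈ 25.9%

25.9%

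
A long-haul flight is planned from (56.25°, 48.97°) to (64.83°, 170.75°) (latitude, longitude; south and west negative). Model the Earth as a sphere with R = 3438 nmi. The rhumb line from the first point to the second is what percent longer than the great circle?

Great circle: σ = 0.8917 rad → d_gc = Rσ = 3065.7 nmi
Rhumb: Δφ = +0.1497, Δλ = +2.1255, Δψ = +0.3066, q = Δφ/Δψ = 0.4885 → d_rh = R√(Δφ²+q²Δλ²) = 3606.3 nmi
Excess = (3606.3 − 3065.7) / 3065.7 = 540.6 / 3065.7 = 17.63% ≈ 17.6%

17.6%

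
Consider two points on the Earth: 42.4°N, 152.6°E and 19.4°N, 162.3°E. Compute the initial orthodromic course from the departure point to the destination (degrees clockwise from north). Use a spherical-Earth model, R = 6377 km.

157.4°

θ = atan2( sin Δλ·cos φ₂ ,  cos φ₁ sin φ₂ − sin φ₁ cos φ₂ cos Δλ )
  = atan2(+0.1589, -0.3816) = 157.39°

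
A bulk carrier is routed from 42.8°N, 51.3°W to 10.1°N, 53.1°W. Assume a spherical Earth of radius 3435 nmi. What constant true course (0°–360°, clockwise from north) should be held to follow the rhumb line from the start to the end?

182.8°

Meridional parts: M(φ₁)=+0.8281, M(φ₂)=+0.1772 → ΔM = -0.6509;  Δλ = -0.0314 rad
tan C = Δλ / ΔM = +0.0483 → C = 182.76°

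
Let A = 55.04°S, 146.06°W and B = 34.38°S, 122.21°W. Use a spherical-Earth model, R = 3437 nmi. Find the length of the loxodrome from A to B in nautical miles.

Δψ = ln[tan(π/4+φ₂/2)/tan(π/4+φ₁/2)] = +0.5158;  Δφ = +0.3606 rad,  Δλ = +0.4163 rad
q = Δφ/Δψ = 0.6991
d = R·√(Δφ² + q²Δλ²) = 3437·0.46337 = 1593 nmi

1593 nmi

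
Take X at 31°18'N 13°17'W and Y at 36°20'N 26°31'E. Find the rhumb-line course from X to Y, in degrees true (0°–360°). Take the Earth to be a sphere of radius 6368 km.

Δψ = ln[tan(π/4+φ₂/2)/tan(π/4+φ₁/2)] = +0.1058
Δλ = +0.6946 rad (taken the short way round)
course = atan2(Δλ, Δψ) = 81.34°

81.3°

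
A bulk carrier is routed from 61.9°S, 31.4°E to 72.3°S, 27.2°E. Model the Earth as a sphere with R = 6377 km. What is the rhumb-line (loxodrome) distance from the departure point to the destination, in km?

Δψ = ln[tan(π/4+φ₂/2)/tan(π/4+φ₁/2)] = -0.4745;  Δφ = -0.1815 rad,  Δλ = -0.0733 rad
q = Δφ/Δψ = 0.3825
d = R·√(Δφ² + q²Δλ²) = 6377·0.18367 = 1171 km

1171 km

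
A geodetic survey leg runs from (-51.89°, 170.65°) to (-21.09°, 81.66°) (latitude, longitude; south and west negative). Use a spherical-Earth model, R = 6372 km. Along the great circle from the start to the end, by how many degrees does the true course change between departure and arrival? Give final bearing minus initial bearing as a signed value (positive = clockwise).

Initial bearing θ₁ = atan2(sin Δλ cos φ₂, cos φ₁ sin φ₂ − sin φ₁ cos φ₂ cos Δλ) = 257.36°
Final bearing θ₂ = (initial bearing from the destination back to the start) + 180° = 319.80°
Δθ = θ₂ − θ₁ = +62.4°

+62.4°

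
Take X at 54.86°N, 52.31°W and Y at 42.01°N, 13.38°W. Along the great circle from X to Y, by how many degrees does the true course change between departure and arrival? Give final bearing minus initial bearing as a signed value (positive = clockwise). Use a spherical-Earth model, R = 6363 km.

+29.8°

Initial bearing θ₁ = atan2(sin Δλ cos φ₂, cos φ₁ sin φ₂ − sin φ₁ cos φ₂ cos Δλ) = 100.61°
Final bearing θ₂ = (initial bearing from the destination back to the start) + 180° = 130.41°
Δθ = θ₂ − θ₁ = +29.8°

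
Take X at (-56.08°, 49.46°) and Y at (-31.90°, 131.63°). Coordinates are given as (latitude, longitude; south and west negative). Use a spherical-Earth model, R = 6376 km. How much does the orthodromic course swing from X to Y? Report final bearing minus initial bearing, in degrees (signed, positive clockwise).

Initial bearing θ₁ = atan2(sin Δλ cos φ₂, cos φ₁ sin φ₂ − sin φ₁ cos φ₂ cos Δλ) = 103.31°
Final bearing θ₂ = (initial bearing from the destination back to the start) + 180° = 39.77°
Δθ = θ₂ − θ₁ = -63.5°

-63.5°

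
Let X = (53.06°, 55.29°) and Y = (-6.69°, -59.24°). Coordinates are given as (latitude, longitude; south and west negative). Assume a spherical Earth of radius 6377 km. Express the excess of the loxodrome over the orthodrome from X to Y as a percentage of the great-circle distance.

4.7%

Great circle: σ = 1.9187 rad → d_gc = Rσ = 12235.5 km
Rhumb: Δφ = -1.0428, Δλ = -1.9989, Δψ = -1.2136, q = Δφ/Δψ = 0.8593 → d_rh = R√(Δφ²+q²Δλ²) = 12814.2 km
Excess = (12814.2 − 12235.5) / 12235.5 = 578.7 / 12235.5 = 4.73% ≈ 4.7%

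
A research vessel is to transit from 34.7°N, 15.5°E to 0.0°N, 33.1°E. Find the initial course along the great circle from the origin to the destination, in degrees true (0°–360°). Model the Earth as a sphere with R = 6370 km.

N = sin Δλ·cos φ₂ = +0.3024;  D = cos φ₁ sin φ₂ − sin φ₁ cos φ₂ cos Δλ = -0.5426
initial course = atan2(N, D) = 150.87°

150.9°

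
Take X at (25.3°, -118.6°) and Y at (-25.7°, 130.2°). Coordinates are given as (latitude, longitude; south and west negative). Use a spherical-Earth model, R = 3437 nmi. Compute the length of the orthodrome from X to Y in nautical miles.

7119 nmi

Haversine: a = sin²(Δφ/2)+cos φ₁ cos φ₂ sin²(Δλ/2) = 0.73996;  σ = 2·atan2(√a,√(1−a))
σ = 118.680° → d = Rσ = 3437·2.07136 = 7119 nmi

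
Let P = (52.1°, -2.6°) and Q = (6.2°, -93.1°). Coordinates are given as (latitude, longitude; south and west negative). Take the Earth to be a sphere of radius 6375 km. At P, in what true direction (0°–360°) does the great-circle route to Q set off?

N = sin Δλ·cos φ₂ = -0.9941;  D = cos φ₁ sin φ₂ − sin φ₁ cos φ₂ cos Δλ = +0.0732
initial course = atan2(N, D) = 274.21°

274.2°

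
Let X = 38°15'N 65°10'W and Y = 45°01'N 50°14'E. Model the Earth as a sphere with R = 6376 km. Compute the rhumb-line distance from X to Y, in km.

Rhumb course C = atan2(Δλ, Δψ) with Δψ = ln[tan(π/4+φ₂/2)/tan(π/4+φ₁/2)] = +0.1583, Δλ = +2.0141 → C = 85.51°
d = R·|Δφ| / |cos C| = 6376·0.11810 / 0.07833 = 9613 km

9613 km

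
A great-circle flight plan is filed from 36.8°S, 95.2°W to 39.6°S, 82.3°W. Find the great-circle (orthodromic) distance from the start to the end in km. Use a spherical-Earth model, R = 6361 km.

cos σ = sin φ₁ sin φ₂ + cos φ₁ cos φ₂ cos Δλ
      = sin(-36.80°)sin(-39.60°) + cos(-36.80°)cos(-39.60°)cos(12.90°) = 0.9832
σ = 10.506° → d = Rσ = 6361·0.18337 = 1166 km

1166 km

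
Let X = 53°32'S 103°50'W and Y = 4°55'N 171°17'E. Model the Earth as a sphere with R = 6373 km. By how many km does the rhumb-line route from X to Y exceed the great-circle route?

235 km

Great circle: cos σ = sin φ₁ sin φ₂ + cos φ₁ cos φ₂ cos Δλ,  σ = 1.5869 rad → d_gc = 10113.4 km
Rhumb line: Δψ = +1.1963, q = Δφ/Δψ = 0.8527, d_rh = R√(Δφ²+q²Δλ²) = 10348.4 km
Excess = 10348.4 − 10113.4 = 235.0 ≈ 235 km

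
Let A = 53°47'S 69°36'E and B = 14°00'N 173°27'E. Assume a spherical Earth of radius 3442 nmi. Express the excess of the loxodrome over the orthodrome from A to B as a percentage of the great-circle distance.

3.0%

Great circle: σ = 1.9097 rad → d_gc = Rσ = 6573.0 nmi
Rhumb: Δφ = +1.1830, Δλ = +1.8125, Δψ = +1.3646, q = Δφ/Δψ = 0.8670 → d_rh = R√(Δφ²+q²Δλ²) = 6770.2 nmi
Excess = (6770.2 − 6573.0) / 6573.0 = 197.2 / 6573.0 = 3.00% ≈ 3.0%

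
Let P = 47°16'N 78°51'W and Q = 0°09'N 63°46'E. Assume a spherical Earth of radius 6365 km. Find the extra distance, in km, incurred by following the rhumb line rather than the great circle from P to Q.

1265 km

Great circle: cos σ = sin φ₁ sin φ₂ + cos φ₁ cos φ₂ cos Δλ,  σ = 2.1380 rad → d_gc = 13608.4 km
Rhumb line: Δψ = -0.9359, q = Δφ/Δψ = 0.8787, d_rh = R√(Δφ²+q²Δλ²) = 14873.1 km
Excess = 14873.1 − 13608.4 = 1264.7 ≈ 1265 km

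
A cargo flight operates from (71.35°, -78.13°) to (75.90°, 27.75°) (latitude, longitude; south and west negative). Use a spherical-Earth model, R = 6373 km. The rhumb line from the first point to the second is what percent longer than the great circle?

14.7%

Great circle: σ = 0.4564 rad → d_gc = Rσ = 2908.9 km
Rhumb: Δφ = +0.0794, Δλ = +1.8480, Δψ = +0.2835, q = Δφ/Δψ = 0.2801 → d_rh = R√(Δφ²+q²Δλ²) = 3337.6 km
Excess = (3337.6 − 2908.9) / 2908.9 = 428.7 / 2908.9 = 14.74% ≈ 14.7%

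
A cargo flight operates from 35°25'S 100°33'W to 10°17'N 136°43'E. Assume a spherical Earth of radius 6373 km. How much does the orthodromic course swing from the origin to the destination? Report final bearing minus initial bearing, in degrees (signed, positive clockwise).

At departure: θ₁ = atan2(sin Δλ cos φ₂, cos φ₁ sin φ₂ − sin φ₁ cos φ₂ cos Δλ) = 258.87°
At arrival: θ₂ = atan2(sin Δλ cos φ₁, −cos φ₂ sin φ₁ + sin φ₂ cos φ₁ cos Δλ) = 305.64°
Δθ = θ₂ − θ₁ = +46.8°

+46.8°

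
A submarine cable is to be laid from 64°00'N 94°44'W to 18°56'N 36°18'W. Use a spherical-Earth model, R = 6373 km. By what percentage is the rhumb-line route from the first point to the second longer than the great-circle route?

Great circle: σ = 1.0371 rad → d_gc = Rσ = 6609.6 km
Rhumb: Δφ = -0.7866, Δλ = +1.0199, Δψ = -1.1293, q = Δφ/Δψ = 0.6965 → d_rh = R√(Δφ²+q²Δλ²) = 6754.4 km
Excess = (6754.4 − 6609.6) / 6609.6 = 144.8 / 6609.6 = 2.19% ≈ 2.2%

2.2%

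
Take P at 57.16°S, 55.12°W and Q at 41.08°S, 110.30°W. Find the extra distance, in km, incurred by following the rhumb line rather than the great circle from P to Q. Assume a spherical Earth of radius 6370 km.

100 km

Great circle: cos σ = sin φ₁ sin φ₂ + cos φ₁ cos φ₂ cos Δλ,  σ = 0.6673 rad → d_gc = 4250.5 km
Rhumb line: Δψ = +0.4341, q = Δφ/Δψ = 0.6465, d_rh = R√(Δφ²+q²Δλ²) = 4350.5 km
Excess = 4350.5 − 4250.5 = 100.0 ≈ 100 km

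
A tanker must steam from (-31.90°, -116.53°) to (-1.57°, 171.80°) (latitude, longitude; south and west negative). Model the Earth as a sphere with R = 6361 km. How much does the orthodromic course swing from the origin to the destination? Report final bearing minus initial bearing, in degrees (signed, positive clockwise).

+24.3°

At departure: θ₁ = atan2(sin Δλ cos φ₂, cos φ₁ sin φ₂ − sin φ₁ cos φ₂ cos Δλ) = 278.56°
At arrival: θ₂ = atan2(sin Δλ cos φ₁, −cos φ₂ sin φ₁ + sin φ₂ cos φ₁ cos Δλ) = 302.88°
Δθ = θ₂ − θ₁ = +24.3°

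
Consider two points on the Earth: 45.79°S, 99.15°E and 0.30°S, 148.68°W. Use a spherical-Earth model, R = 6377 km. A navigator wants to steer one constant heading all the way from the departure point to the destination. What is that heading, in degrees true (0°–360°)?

Δψ = ln[tan(π/4+φ₂/2)/tan(π/4+φ₁/2)] = +0.8958
Δλ = +1.9577 rad (taken the short way round)
course = atan2(Δλ, Δψ) = 65.41°

65.4°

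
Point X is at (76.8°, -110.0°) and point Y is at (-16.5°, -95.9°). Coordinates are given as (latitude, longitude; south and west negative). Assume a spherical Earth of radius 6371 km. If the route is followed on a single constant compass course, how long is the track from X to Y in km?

10427 km

Rhumb course C = atan2(Δλ, Δψ) with Δψ = ln[tan(π/4+φ₂/2)/tan(π/4+φ₁/2)] = -2.4488, Δλ = +0.2461 → C = 174.26°
d = R·|Δφ| / |cos C| = 6371·1.62839 / 0.99499 = 10427 km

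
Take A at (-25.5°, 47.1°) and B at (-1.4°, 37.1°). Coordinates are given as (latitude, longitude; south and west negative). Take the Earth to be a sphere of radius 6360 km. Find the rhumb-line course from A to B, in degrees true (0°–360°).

338.2°

Δψ = ln[tan(π/4+φ₂/2)/tan(π/4+φ₁/2)] = +0.4361
Δλ = -0.1745 rad (taken the short way round)
course = atan2(Δλ, Δψ) = 338.19°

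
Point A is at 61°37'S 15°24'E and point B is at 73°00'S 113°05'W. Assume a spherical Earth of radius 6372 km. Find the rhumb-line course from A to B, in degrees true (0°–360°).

256.8°

Meridional parts: M(φ₁)=-1.3748, M(φ₂)=-1.9008 → ΔM = -0.5260;  Δλ = -2.2425 rad
tan C = Δλ / ΔM = +4.2635 → C = 256.80°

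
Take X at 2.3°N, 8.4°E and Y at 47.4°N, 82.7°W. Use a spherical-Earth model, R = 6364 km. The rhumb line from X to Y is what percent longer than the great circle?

Great circle: σ = 1.5542 rad → d_gc = Rσ = 9891.2 km
Rhumb: Δφ = +0.7871, Δλ = -1.5900, Δψ = +0.9018, q = Δφ/Δψ = 0.8729 → d_rh = R√(Δφ²+q²Δλ²) = 10154.3 km
Excess = (10154.3 − 9891.2) / 9891.2 = 263.1 / 9891.2 = 2.66% ≈ 2.7%

2.7%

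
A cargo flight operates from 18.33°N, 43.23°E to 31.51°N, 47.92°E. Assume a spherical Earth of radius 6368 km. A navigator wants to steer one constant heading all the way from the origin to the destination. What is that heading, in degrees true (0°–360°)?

Meridional parts: M(φ₁)=+0.3255, M(φ₂)=+0.5800 → ΔM = +0.2545;  Δλ = +0.0819 rad
tan C = Δλ / ΔM = +0.3217 → C = 17.83°

17.8°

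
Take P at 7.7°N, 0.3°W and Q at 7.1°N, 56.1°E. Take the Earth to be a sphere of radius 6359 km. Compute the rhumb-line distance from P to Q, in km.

6208 km

Δψ = ln[tan(π/4+φ₂/2)/tan(π/4+φ₁/2)] = -0.0106;  Δφ = -0.0105 rad,  Δλ = +0.9844 rad
q = Δφ/Δψ = 0.9917
d = R·√(Δφ² + q²Δλ²) = 6359·0.97622 = 6208 km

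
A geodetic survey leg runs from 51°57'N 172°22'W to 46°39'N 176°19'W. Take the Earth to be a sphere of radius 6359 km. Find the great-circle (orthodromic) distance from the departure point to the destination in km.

Haversine: a = sin²(Δφ/2)+cos φ₁ cos φ₂ sin²(Δλ/2) = 0.00264;  σ = 2·atan2(√a,√(1−a))
σ = 5.891° → d = Rσ = 6359·0.10281 = 654 km

654 km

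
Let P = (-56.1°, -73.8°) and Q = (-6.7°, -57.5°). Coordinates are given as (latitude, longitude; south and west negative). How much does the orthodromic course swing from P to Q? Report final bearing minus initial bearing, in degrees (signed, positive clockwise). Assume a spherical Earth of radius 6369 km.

Initial bearing θ₁ = atan2(sin Δλ cos φ₂, cos φ₁ sin φ₂ − sin φ₁ cos φ₂ cos Δλ) = 21.00°
Final bearing θ₂ = (initial bearing from the destination back to the start) + 180° = 11.61°
Δθ = θ₂ − θ₁ = -9.4°

-9.4°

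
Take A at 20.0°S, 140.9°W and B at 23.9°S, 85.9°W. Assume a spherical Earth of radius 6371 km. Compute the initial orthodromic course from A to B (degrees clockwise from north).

θ = atan2( sin Δλ·cos φ₂ ,  cos φ₁ sin φ₂ − sin φ₁ cos φ₂ cos Δλ )
  = atan2(+0.7489, -0.2014) = 105.05°

105.0°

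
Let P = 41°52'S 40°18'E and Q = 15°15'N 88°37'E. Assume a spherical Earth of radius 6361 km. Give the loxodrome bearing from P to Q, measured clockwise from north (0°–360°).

38.1°

Meridional parts: M(φ₁)=-0.8060, M(φ₂)=+0.2694 → ΔM = +1.0754;  Δλ = +0.8433 rad
tan C = Δλ / ΔM = +0.7842 → C = 38.10°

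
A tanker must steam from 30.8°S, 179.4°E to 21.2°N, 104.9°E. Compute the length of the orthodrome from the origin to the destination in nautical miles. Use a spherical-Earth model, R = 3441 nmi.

Haversine: a = sin²(Δφ/2)+cos φ₁ cos φ₂ sin²(Δλ/2) = 0.48558;  σ = 2·atan2(√a,√(1−a))
σ = 88.347° → d = Rσ = 3441·1.54195 = 5306 nmi

5306 nmi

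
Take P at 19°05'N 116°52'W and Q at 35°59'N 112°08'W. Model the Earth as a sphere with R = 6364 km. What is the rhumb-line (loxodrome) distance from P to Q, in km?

Rhumb course C = atan2(Δλ, Δψ) with Δψ = ln[tan(π/4+φ₂/2)/tan(π/4+φ₁/2)] = +0.3345, Δλ = +0.0826 → C = 13.87°
d = R·|Δφ| / |cos C| = 6364·0.29496 / 0.97083 = 1934 km

1934 km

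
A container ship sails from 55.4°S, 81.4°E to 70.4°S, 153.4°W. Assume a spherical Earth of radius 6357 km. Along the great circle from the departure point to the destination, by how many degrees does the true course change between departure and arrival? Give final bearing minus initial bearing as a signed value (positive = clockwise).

-120.0°

At departure: θ₁ = atan2(sin Δλ cos φ₂, cos φ₁ sin φ₂ − sin φ₁ cos φ₂ cos Δλ) = 158.45°
At arrival: θ₂ = atan2(sin Δλ cos φ₁, −cos φ₂ sin φ₁ + sin φ₂ cos φ₁ cos Δλ) = 38.45°
Δθ = θ₂ − θ₁ = -120.0°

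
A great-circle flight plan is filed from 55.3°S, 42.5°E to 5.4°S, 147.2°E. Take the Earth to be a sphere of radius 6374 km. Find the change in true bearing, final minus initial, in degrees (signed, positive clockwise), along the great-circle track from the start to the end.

-71.7°

At departure: θ₁ = atan2(sin Δλ cos φ₂, cos φ₁ sin φ₂ − sin φ₁ cos φ₂ cos Δλ) = 105.18°
At arrival: θ₂ = atan2(sin Δλ cos φ₁, −cos φ₂ sin φ₁ + sin φ₂ cos φ₁ cos Δλ) = 33.50°
Δθ = θ₂ − θ₁ = -71.7°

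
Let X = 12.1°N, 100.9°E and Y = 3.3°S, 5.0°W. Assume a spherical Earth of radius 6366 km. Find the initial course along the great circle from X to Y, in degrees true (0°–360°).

θ = atan2( sin Δλ·cos φ₂ ,  cos φ₁ sin φ₂ − sin φ₁ cos φ₂ cos Δλ )
  = atan2(-0.9601, +0.0010) = 270.06°

270.1°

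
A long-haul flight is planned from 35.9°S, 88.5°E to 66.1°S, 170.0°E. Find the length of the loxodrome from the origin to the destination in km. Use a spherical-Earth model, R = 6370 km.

6378 km

Δψ = ln[tan(π/4+φ₂/2)/tan(π/4+φ₁/2)] = -0.8807;  Δφ = -0.5271 rad,  Δλ = +1.4224 rad
q = Δφ/Δψ = 0.5985
d = R·√(Δφ² + q²Δλ²) = 6370·1.00126 = 6378 km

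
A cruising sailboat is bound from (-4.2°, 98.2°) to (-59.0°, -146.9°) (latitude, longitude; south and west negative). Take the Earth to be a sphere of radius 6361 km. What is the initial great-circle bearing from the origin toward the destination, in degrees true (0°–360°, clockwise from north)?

θ = atan2( sin Δλ·cos φ₂ ,  cos φ₁ sin φ₂ − sin φ₁ cos φ₂ cos Δλ )
  = atan2(+0.4672, -0.8707) = 151.79°

151.8°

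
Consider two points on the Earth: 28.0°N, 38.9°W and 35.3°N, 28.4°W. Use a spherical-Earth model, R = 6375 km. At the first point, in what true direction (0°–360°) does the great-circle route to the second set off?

N = sin Δλ·cos φ₂ = +0.1487;  D = cos φ₁ sin φ₂ − sin φ₁ cos φ₂ cos Δλ = +0.1335
initial course = atan2(N, D) = 48.09°

48.1°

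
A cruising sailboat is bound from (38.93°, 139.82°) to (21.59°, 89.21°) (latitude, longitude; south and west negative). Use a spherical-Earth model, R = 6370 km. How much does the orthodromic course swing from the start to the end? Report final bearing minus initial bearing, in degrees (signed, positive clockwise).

Initial bearing θ₁ = atan2(sin Δλ cos φ₂, cos φ₁ sin φ₂ − sin φ₁ cos φ₂ cos Δλ) = 263.29°
Final bearing θ₂ = (initial bearing from the destination back to the start) + 180° = 236.19°
Δθ = θ₂ − θ₁ = -27.1°

-27.1°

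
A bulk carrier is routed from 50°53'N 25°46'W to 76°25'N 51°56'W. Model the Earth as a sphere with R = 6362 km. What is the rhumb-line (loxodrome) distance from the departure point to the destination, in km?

3073 km

Rhumb course C = atan2(Δλ, Δψ) with Δψ = ln[tan(π/4+φ₂/2)/tan(π/4+φ₁/2)] = +1.0929, Δλ = -0.4567 → C = 337.32°
d = R·|Δφ| / |cos C| = 6362·0.44564 / 0.92269 = 3073 km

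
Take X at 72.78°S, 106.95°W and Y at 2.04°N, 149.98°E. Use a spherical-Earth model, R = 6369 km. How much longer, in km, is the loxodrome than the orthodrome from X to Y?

Great circle: cos σ = sin φ₁ sin φ₂ + cos φ₁ cos φ₂ cos Δλ,  σ = 1.6719 rad → d_gc = 10648.2 km
Rhumb line: Δψ = +1.9233, q = Δφ/Δψ = 0.6789, d_rh = R√(Δφ²+q²Δλ²) = 11387.9 km
Excess = 11387.9 − 10648.2 = 739.7 ≈ 740 km

740 km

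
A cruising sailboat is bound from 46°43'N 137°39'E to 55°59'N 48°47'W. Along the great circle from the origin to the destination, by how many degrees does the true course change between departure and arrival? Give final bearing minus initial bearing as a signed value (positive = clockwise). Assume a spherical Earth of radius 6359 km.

At departure: θ₁ = atan2(sin Δλ cos φ₂, cos φ₁ sin φ₂ − sin φ₁ cos φ₂ cos Δλ) = 3.69°
At arrival: θ₂ = atan2(sin Δλ cos φ₁, −cos φ₂ sin φ₁ + sin φ₂ cos φ₁ cos Δλ) = 175.48°
Δθ = θ₂ − θ₁ = +171.8°

+171.8°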